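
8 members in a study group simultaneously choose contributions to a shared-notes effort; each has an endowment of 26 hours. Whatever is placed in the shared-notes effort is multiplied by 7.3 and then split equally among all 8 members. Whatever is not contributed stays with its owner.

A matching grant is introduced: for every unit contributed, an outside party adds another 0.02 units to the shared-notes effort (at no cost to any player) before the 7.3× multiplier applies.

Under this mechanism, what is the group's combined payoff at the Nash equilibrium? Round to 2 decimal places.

208.00 hours

The effective private return is 7.3 × 1.02 / 8 = 0.9308, which is still under 1, so the mechanism doesn't change anyone's dominant strategy: zero contribution.
At the Nash equilibrium no one contributes; group total payoff = 8 × 26 = 208.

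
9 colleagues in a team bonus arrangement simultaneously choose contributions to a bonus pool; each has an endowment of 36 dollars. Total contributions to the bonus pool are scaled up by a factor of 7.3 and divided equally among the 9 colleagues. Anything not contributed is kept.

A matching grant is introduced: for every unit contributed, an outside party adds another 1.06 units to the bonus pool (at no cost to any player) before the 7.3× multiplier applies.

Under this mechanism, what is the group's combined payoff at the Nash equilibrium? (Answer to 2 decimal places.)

4872.31 dollars

With the mechanism, a contributed unit returns 7.3 × 2.06 / 9 = 1.6709 per unit of net cost to the contributor — now above 1 — so contributing fully is weakly dominant for every player.
At the Nash equilibrium everyone contributes 36. Group total payoff = 7.3 × 2.06 × 324 = 4872.31.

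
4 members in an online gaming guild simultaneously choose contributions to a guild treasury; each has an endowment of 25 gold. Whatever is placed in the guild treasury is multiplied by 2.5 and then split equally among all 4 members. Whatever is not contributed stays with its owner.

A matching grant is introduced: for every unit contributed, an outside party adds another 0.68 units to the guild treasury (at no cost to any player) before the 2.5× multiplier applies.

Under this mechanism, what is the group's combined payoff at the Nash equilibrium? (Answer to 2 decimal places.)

With the mechanism, a contributed unit returns 2.5 × 1.68 / 4 = 1.0500 per unit of net cost to the contributor — now above 1 — so contributing fully is weakly dominant for every player.
At the Nash equilibrium everyone contributes 25. Group total payoff = 2.5 × 1.68 × 100 = 420.00.

420.00 gold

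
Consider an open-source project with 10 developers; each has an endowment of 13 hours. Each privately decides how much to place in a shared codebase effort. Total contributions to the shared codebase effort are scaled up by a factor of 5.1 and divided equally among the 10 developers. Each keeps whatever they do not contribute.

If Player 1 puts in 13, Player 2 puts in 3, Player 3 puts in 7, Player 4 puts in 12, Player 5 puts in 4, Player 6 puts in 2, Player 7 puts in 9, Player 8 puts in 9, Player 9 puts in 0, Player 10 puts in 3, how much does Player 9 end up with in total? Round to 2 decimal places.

44.62 hours

Total contributed: 13 + 3 + 7 + 12 + 4 + 2 + 9 + 9 + 0 + 3 = 62.
Each receives 5.1 × 62 / 10 = 31.62 from the shared codebase effort.
Player 9 keeps 13 − 0 = 13, so Player 9's payoff is 13 + 31.62 = 44.62.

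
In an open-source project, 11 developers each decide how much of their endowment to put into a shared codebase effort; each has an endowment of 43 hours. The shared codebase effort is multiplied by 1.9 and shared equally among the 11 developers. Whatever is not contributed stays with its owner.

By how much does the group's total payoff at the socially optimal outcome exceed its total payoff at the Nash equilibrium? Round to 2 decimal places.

Each contributed unit returns 1.9/11 = 0.1727 to its contributor — below 1 — so contributing 0 is dominant for every player. At the Nash equilibrium everyone keeps their 43, and the group total is 11 × 43 = 473.
Each contributed unit returns 1.900 to the group as a whole (0.1727 to each of 11 players), which exceeds 1, so the social optimum is full contribution: group total = 1.900 × 473 = 898.70.
Efficiency loss = 898.70 − 473 = 425.70.

425.70 hours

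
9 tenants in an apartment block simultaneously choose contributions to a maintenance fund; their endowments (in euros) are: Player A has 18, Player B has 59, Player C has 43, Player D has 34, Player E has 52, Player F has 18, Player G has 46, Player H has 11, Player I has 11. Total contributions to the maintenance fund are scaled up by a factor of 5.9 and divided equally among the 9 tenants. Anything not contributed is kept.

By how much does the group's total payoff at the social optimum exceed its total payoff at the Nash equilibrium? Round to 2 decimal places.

The private return per contributed unit is 5.9/9 = 0.6556 < 1 for every player regardless of endowment, so the Nash equilibrium is zero contribution and the group total is Σ E_j = 18 + 59 + 43 + 34 + 52 + 18 + 46 + 11 + 11 = 292.
Each contributed unit returns 5.900 to the group, so the social optimum is full contribution by everyone: group total = 5.900 × 292 = 1722.80.
Efficiency loss = (5.900 − 1) × 292 = 1430.80.

1430.80 euros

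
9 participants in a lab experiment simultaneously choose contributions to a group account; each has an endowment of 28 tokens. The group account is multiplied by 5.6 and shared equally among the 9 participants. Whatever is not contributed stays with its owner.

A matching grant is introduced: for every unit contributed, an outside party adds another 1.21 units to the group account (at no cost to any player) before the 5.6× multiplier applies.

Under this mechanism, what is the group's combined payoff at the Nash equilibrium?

3118.75 tokens

Under the mechanism each unit contributed yields 5.6 × 2.21 / 9 = 1.3751 back to its contributor per unit of net cost, which exceeds 1, making full contribution the dominant choice for everyone.
So the Nash equilibrium is full contribution by all 9; the group earns 5.6 × 2.21 × 252 = 3118.75.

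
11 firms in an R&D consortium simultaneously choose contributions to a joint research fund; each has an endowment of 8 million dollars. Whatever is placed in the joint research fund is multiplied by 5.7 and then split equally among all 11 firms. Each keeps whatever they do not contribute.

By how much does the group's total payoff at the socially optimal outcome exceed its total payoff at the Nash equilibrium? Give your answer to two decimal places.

Each contributed unit returns 5.7/11 = 0.5182 to its contributor — below 1 — so contributing 0 is dominant for every player. At the Nash equilibrium everyone keeps their 8, and the group total is 11 × 8 = 88.
Each contributed unit returns 5.700 to the group as a whole (0.5182 to each of 11 players), which exceeds 1, so the social optimum is full contribution: group total = 5.700 × 88 = 501.60.
Efficiency loss = 501.60 − 88 = 413.60.

413.60 million dollars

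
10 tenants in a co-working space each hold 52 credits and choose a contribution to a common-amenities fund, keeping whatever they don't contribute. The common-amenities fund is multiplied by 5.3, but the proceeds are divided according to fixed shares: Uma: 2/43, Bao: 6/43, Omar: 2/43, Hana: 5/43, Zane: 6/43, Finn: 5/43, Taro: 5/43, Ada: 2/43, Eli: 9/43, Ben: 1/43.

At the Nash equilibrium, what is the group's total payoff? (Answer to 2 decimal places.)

743.60 credits

A player with share s gets back 5.3·s per unit contributed, so full contribution is dominant for anyone with s > 1/5.3 = 0.1887 and zero contribution is dominant for anyone below.
Only Eli (9/43) clears that bar, contributing 52; the remaining 9 contribute 0. Total contributed: 52.
The common-amenities fund pays out 5.3 × 52 = 275.60 in total (split across the unequal shares, but the aggregate is all that matters for the group sum).
The 9 free-riders keep 52 each, adding 468. Group total = 468 + 275.60 = 743.60.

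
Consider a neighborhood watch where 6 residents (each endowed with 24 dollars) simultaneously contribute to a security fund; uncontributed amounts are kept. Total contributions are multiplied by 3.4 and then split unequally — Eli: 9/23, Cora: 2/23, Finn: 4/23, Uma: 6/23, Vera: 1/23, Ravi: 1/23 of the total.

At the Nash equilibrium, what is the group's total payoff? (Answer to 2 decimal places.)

201.60 dollars

Player j's private return per contributed unit is 3.4 × (j's share). Contributing is weakly dominant for j when that share is at least 1/3.4 = 0.2941, and contributing 0 is dominant otherwise.
Eli alone (share 9/23) is above the threshold, contributing 24; the remaining 5 contribute 0. Total contributed: 24.
The security fund pays out 3.4 × 24 = 81.60 in total (split across the unequal shares, but the aggregate is all that matters for the group sum).
The 5 free-riders keep 24 each, adding 120. Group total = 120 + 81.60 = 201.60.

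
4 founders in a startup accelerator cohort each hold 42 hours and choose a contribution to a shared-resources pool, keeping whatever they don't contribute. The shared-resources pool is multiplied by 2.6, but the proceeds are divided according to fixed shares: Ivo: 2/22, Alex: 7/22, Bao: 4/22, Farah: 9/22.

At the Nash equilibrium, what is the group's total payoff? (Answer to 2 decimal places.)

A player with share s gets back 2.6·s per unit contributed, so full contribution is dominant for anyone with s > 1/2.6 = 0.3846 and zero contribution is dominant for anyone below.
The only share above 0.3846 is Farah's 9/22, contributing 42; the remaining 3 contribute 0. Total contributed: 42.
The shared-resources pool pays out 2.6 × 42 = 109.20 in total (split across the unequal shares, but the aggregate is all that matters for the group sum).
The 3 free-riders keep 42 each, adding 126. Group total = 126 + 109.20 = 235.20.

235.20 hours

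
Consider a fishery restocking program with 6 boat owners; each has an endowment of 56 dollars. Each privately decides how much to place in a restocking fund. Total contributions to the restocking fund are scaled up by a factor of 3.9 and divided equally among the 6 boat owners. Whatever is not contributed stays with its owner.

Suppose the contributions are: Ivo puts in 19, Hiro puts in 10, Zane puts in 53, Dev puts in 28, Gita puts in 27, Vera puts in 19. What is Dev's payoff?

129.40 dollars

Total contributed: 19 + 10 + 53 + 28 + 27 + 19 = 156.
Each receives 3.9 × 156 / 6 = 101.40 from the restocking fund.
Dev keeps 56 − 28 = 28, so Dev's payoff is 28 + 101.40 = 129.40.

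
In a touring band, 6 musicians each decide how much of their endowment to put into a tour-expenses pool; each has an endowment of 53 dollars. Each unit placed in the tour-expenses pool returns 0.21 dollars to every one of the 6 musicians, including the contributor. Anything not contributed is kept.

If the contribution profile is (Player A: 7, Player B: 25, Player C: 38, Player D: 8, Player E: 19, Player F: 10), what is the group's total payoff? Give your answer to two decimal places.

Total contributed: 7 + 25 + 38 + 8 + 19 + 10 = 107; total kept: 6 × 53 − 107 = 211.
The tour-expenses pool pays out 0.21 × 6 × 107 = 134.82 in aggregate.
Group total = 211 + 134.82 = 345.82.

345.82 dollars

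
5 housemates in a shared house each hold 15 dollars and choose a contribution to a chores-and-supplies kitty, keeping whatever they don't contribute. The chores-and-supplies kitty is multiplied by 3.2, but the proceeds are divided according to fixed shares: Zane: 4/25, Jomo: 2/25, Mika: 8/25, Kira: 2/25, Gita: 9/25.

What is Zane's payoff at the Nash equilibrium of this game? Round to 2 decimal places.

A player with share s gets back 3.2·s per unit contributed, so full contribution is dominant for anyone with s > 1/3.2 = 0.3125 and zero contribution is dominant for anyone below.
The shares above 0.3125 belong to Mika and Gita, contributing 15 each; the remaining 3 contribute 0. Total contributed: 30.
Zane keeps 15 and receives 3.2 × 30 × 4/25 = 15.36 from the chores-and-supplies kitty, for a payoff of 30.36.

30.36 dollars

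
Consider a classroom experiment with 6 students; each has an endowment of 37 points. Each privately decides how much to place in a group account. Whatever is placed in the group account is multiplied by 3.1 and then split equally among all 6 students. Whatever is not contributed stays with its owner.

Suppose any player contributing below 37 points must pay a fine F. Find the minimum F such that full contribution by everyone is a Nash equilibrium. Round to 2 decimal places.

17.88 points

Given the others contribute fully, the best deviation is to contribute 0 (any partial contribution still incurs the fine and gives up units whose private return 0.5167 is below 1).
Deviating from 37 to 0 saves 37 points but forfeits the deviator's share of the drop in the group account: 3.1/6 × 37 = 19.12.
So the deviation gain is 37 − 19.12 = 17.88, and the fine must be at least 17.88 points to wipe it out.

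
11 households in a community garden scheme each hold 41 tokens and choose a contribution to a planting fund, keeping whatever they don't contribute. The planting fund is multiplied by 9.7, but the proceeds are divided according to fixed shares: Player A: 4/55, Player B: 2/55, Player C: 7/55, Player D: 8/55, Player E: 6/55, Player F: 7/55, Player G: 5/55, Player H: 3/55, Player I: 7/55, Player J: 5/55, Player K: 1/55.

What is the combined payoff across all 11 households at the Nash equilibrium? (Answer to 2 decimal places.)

Each unit j contributes comes back to j as 9.7 × (j's share), so j prefers to contribute only if that share exceeds 1/9.7 = 0.1031; otherwise keeping the unit dominates.
Player C, Player D, Player E, Player F and Player I clear that bar, contributing 41 each; the remaining 6 contribute 0. Total contributed: 205.
The planting fund pays out 9.7 × 205 = 1988.50 in total (split across the unequal shares, but the aggregate is all that matters for the group sum).
The 6 free-riders keep 41 each, adding 246. Group total = 246 + 1988.50 = 2234.50.

2234.50 tokens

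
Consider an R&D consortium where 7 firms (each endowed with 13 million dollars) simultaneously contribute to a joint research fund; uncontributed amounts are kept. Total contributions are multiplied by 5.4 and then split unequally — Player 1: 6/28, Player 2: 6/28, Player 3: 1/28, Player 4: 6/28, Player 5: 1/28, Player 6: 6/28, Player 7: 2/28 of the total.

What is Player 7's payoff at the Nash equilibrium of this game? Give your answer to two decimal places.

Player j's private return per contributed unit is 5.4 × (j's share). Contributing is weakly dominant for j when that share is at least 1/5.4 = 0.1852, and contributing 0 is dominant otherwise.
Player 1, Player 2, Player 4 and Player 6 are above the threshold, contributing 13 each; the remaining 3 contribute 0. Total contributed: 52.
Player 7 keeps 13 and receives 5.4 × 52 × 2/28 = 20.06 from the joint research fund, for a payoff of 33.06.

33.06 million dollars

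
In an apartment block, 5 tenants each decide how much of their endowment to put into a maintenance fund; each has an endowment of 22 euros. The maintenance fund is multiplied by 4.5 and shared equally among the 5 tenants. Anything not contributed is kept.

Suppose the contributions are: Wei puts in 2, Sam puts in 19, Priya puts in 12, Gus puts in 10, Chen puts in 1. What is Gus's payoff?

51.60 euros

Total contributed: 2 + 19 + 12 + 10 + 1 = 44.
Each receives 4.5 × 44 / 5 = 39.60 from the maintenance fund.
Gus keeps 22 − 10 = 12, so Gus's payoff is 12 + 39.60 = 51.60.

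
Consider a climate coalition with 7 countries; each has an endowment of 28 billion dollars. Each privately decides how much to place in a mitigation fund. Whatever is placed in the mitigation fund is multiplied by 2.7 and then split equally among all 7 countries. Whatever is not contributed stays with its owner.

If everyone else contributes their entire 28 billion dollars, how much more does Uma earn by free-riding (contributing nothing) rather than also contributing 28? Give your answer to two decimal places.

Switching from a contribution of 28 to 0 lets Uma keep an extra 28 billion dollars, but lowers the mitigation fund by 28, which costs Uma their own share of that drop: 2.7/7 × 28 = 10.80.
Net gain = 28 − 10.80 = 17.20. The private return per contributed unit (0.3857) is below 1, so free-riding is indeed the best response regardless of what the others do.

17.20 billion dollars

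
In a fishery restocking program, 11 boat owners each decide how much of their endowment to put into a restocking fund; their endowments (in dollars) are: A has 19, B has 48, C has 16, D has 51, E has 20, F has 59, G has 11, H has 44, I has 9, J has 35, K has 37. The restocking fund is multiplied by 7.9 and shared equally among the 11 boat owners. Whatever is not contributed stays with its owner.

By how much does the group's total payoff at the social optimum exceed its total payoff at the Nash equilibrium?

2408.10 dollars

The private return per contributed unit is 7.9/11 = 0.7182 < 1 for every player regardless of endowment, so the Nash equilibrium is zero contribution and the group total is Σ E_j = 19 + 48 + 16 + 51 + 20 + 59 + 11 + 44 + 9 + 35 + 37 = 349.
Each contributed unit returns 7.900 to the group, so the social optimum is full contribution by everyone: group total = 7.900 × 349 = 2757.10.
Efficiency loss = (7.900 − 1) × 349 = 2408.10.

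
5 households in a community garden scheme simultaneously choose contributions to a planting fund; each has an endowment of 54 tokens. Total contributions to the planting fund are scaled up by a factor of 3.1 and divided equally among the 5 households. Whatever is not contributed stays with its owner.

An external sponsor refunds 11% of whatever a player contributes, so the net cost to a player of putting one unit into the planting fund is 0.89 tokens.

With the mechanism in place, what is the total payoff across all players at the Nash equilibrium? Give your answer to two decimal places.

270.00 tokens

Even with the mechanism, each unit contributed returns only (3.1/5) / 0.89 = 0.6966 per unit of net cost, so contributing nothing is still dominant.
At the Nash equilibrium no one contributes; group total payoff = 5 × 54 = 270.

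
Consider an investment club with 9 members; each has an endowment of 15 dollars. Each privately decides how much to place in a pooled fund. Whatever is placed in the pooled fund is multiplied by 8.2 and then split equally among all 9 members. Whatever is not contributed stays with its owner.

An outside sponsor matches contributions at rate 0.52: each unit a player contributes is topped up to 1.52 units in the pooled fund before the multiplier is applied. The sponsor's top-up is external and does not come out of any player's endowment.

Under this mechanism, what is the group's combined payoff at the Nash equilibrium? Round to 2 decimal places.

Under the mechanism each unit contributed yields 8.2 × 1.52 / 9 = 1.3849 back to its contributor per unit of net cost, which exceeds 1, making full contribution the dominant choice for everyone.
So the Nash equilibrium is full contribution by all 9; the group earns 8.2 × 1.52 × 135 = 1682.64.

1682.64 dollars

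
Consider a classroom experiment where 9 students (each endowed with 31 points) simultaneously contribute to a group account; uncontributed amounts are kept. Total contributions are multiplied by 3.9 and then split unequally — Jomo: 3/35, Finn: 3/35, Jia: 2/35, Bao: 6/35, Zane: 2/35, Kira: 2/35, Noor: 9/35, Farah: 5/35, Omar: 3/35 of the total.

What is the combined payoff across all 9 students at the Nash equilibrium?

368.90 points

For player j, contributing a unit is worthwhile iff 3.9 × (j's share) ≥ 1, i.e. iff j's share is at least 0.2564.
Noor alone (share 9/35) is above the threshold, contributing 31; the remaining 8 contribute 0. Total contributed: 31.
The group account pays out 3.9 × 31 = 120.90 in total (split across the unequal shares, but the aggregate is all that matters for the group sum).
The 8 free-riders keep 31 each, adding 248. Group total = 248 + 120.90 = 368.90.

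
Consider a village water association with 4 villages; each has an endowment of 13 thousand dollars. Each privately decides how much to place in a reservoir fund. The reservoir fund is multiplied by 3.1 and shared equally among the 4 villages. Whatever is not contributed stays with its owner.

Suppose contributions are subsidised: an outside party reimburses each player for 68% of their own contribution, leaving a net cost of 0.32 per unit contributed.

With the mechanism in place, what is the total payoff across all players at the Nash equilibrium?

Under the mechanism each unit contributed yields (3.1/4) / 0.32 = 2.4219 back to its contributor per unit of net cost, which exceeds 1, making full contribution the dominant choice for everyone.
At the Nash equilibrium everyone contributes 13. Group total payoff = 4 × (13 × 0.68 + 3.1 × 13) = 196.56.

196.56 thousand dollars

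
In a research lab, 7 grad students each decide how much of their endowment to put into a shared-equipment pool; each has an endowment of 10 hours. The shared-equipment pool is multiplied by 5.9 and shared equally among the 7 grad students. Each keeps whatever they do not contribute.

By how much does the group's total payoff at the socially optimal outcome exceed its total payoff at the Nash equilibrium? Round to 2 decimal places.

Each contributed unit returns 5.9/7 = 0.8429 to its contributor — below 1 — so contributing 0 is dominant for every player. At the Nash equilibrium everyone keeps their 10, and the group total is 7 × 10 = 70.
Each contributed unit returns 5.900 to the group as a whole (0.8429 to each of 7 players), which exceeds 1, so the social optimum is full contribution: group total = 5.900 × 70 = 413.00.
Efficiency loss = 413.00 − 70 = 343.00.

343.00 hours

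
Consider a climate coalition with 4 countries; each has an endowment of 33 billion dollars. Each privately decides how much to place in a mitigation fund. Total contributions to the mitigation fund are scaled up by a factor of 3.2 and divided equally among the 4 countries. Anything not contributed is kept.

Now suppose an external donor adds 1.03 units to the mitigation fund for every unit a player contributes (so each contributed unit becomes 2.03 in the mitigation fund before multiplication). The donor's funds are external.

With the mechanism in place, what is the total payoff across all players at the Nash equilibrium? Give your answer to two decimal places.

857.47 billion dollars

The effective private return per unit is now 3.2 × 2.03 / 4 = 1.6240 > 1, so every player's dominant strategy flips to full contribution.
So the Nash equilibrium is full contribution by all 4; the group earns 3.2 × 2.03 × 132 = 857.47.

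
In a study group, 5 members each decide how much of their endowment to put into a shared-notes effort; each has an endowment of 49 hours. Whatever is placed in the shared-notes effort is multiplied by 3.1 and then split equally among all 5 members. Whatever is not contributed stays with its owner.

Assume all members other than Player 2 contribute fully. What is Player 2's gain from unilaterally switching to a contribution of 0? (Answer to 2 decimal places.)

Switching from a contribution of 49 to 0 lets Player 2 keep an extra 49 hours, but lowers the shared-notes effort by 49, which costs Player 2 their own share of that drop: 3.1/5 × 49 = 30.38.
Net gain = 49 − 30.38 = 18.62. The private return per contributed unit (0.6200) is below 1, so free-riding is indeed the best response regardless of what the others do.

18.62 hours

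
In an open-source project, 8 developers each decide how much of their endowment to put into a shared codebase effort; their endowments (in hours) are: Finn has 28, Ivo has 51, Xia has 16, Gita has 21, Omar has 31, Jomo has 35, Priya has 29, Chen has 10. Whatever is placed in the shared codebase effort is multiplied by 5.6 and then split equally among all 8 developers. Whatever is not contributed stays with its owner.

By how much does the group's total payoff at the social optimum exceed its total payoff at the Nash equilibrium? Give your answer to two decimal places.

The private return per contributed unit is 5.6/8 = 0.7000 < 1 for every player regardless of endowment, so the Nash equilibrium is zero contribution and the group total is Σ E_j = 28 + 51 + 16 + 21 + 31 + 35 + 29 + 10 = 221.
Each contributed unit returns 5.600 to the group, so the social optimum is full contribution by everyone: group total = 5.600 × 221 = 1237.60.
Efficiency loss = (5.600 − 1) × 221 = 1016.60.

1016.60 hours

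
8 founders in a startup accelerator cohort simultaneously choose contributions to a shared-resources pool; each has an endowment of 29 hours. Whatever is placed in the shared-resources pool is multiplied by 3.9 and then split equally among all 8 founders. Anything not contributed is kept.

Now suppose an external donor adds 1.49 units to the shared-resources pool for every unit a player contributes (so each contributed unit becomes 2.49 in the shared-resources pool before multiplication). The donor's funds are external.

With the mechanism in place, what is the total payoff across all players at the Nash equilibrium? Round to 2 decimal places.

2252.95 hours

Under the mechanism each unit contributed yields 3.9 × 2.49 / 8 = 1.2139 back to its contributor per unit of net cost, which exceeds 1, making full contribution the dominant choice for everyone.
At the Nash equilibrium everyone contributes 29. Group total payoff = 3.9 × 2.49 × 232 = 2252.95.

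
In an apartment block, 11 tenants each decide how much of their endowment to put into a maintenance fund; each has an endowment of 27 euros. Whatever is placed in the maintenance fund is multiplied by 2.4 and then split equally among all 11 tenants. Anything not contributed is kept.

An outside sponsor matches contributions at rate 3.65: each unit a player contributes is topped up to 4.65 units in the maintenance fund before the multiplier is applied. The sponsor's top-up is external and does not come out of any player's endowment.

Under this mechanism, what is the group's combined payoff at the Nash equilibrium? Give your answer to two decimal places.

The effective private return per unit is now 2.4 × 4.65 / 11 = 1.0145 > 1, so every player's dominant strategy flips to full contribution.
At the Nash equilibrium everyone contributes 27. Group total payoff = 2.4 × 4.65 × 297 = 3314.52.

3314.52 euros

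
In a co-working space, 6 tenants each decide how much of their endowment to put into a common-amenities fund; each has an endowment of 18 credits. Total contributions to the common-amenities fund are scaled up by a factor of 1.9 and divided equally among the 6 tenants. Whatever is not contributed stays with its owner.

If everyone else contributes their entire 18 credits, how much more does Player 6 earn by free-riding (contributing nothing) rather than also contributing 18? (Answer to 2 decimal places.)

12.30 credits

Switching from a contribution of 18 to 0 lets Player 6 keep an extra 18 credits, but lowers the common-amenities fund by 18, which costs Player 6 their own share of that drop: 1.9/6 × 18 = 5.70.
Net gain = 18 − 5.70 = 12.30. The private return per contributed unit (0.3167) is below 1, so free-riding is indeed the best response regardless of what the others do.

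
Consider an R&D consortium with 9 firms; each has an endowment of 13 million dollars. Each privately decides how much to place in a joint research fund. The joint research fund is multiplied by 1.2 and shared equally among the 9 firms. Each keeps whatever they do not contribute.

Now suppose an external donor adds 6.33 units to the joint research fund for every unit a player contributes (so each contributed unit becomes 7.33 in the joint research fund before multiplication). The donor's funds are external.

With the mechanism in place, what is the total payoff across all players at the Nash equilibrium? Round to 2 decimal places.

With the mechanism, a contributed unit returns 1.2 × 7.33 / 9 = 0.9773 per unit of net cost — still below 1 — so contributing 0 remains dominant for every player.
Everyone keeps their endowment and the group total is 9 × 13 = 117.

117.00 million dollars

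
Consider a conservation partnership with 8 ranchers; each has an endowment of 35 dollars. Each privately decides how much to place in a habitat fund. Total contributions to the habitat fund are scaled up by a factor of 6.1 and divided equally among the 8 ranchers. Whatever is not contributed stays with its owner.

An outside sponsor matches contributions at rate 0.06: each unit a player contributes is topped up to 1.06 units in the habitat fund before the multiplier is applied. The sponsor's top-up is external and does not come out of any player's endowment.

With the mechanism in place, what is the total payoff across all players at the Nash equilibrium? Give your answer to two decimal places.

The effective private return is 6.1 × 1.06 / 8 = 0.8083, which is still under 1, so the mechanism doesn't change anyone's dominant strategy: zero contribution.
At the Nash equilibrium no one contributes; group total payoff = 8 × 35 = 280.

280.00 dollars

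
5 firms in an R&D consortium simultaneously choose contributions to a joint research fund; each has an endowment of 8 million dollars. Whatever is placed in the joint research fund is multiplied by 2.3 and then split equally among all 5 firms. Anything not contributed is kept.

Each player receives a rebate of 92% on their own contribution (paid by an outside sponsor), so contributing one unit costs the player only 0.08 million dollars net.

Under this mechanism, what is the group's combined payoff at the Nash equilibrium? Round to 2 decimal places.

128.80 million dollars

Under the mechanism each unit contributed yields (2.3/5) / 0.08 = 5.7500 back to its contributor per unit of net cost, which exceeds 1, making full contribution the dominant choice for everyone.
At the Nash equilibrium everyone contributes 8. Group total payoff = 5 × (8 × 0.92 + 2.3 × 8) = 128.80.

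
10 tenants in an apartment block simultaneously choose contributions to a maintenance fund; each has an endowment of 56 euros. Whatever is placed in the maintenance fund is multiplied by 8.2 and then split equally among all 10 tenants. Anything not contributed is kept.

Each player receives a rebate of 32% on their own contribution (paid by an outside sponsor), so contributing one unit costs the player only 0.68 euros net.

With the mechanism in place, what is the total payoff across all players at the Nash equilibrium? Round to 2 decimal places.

Under the mechanism each unit contributed yields (8.2/10) / 0.68 = 1.2059 back to its contributor per unit of net cost, which exceeds 1, making full contribution the dominant choice for everyone.
At the Nash equilibrium everyone contributes 56. Group total payoff = 10 × (56 × 0.32 + 8.2 × 56) = 4771.20.

4771.20 euros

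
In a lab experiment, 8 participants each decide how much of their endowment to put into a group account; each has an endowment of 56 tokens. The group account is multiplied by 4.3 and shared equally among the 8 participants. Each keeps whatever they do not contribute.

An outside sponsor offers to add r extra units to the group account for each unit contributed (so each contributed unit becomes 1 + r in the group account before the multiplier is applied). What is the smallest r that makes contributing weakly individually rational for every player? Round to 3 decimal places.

0.860

With matching at rate r, one contributed unit becomes (1 + r) in the group account and returns 4.3 × (1 + r) / 8 to the contributor.
Setting this equal to 1: 1 + r = 8/4.3 = 1.8605.
So the minimum matching rate is r = 1.8605 − 1 = 0.860.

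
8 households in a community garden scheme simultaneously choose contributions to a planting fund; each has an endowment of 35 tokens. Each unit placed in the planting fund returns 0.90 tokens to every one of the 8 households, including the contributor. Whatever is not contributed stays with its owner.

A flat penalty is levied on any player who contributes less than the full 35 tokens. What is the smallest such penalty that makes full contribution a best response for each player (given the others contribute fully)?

3.50 tokens

Given the others contribute fully, the best deviation is to contribute 0 (any partial contribution still incurs the fine and gives up units whose private return 0.90 is below 1).
Deviating from 35 to 0 saves 35 tokens but forfeits the deviator's share of the drop in the planting fund: 0.90 × 35 = 31.50.
So the deviation gain is 35 − 31.50 = 3.50, and the fine must be at least 3.50 tokens to wipe it out.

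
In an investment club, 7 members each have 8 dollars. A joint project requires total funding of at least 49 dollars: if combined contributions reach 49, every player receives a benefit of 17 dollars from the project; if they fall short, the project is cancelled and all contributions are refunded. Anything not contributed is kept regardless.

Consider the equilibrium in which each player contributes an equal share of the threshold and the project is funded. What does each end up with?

Equal share of the threshold: 49/7 = 7.
At this profile no one gains by cutting their contribution: any cut drops the total below 49, the project is cancelled, contributions are refunded, and the deviator ends with 8, which is less than 8 − 7 + 17 = 18. Contributing more than 7 just wastes the excess. So contributing exactly 7 is a best response.
Each player's payoff: 8 − 7 + 17 = 18.

18 dollars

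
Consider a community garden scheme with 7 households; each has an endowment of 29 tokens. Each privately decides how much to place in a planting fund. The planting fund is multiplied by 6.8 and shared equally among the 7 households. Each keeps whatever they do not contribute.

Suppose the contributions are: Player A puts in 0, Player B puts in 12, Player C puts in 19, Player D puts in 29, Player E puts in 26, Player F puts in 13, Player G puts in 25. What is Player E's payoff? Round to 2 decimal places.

Total contributed: 0 + 12 + 19 + 29 + 26 + 13 + 25 = 124.
Each receives 6.8 × 124 / 7 = 120.46 from the planting fund.
Player E keeps 29 − 26 = 3, so Player E's payoff is 3 + 120.46 = 123.46.

123.46 tokens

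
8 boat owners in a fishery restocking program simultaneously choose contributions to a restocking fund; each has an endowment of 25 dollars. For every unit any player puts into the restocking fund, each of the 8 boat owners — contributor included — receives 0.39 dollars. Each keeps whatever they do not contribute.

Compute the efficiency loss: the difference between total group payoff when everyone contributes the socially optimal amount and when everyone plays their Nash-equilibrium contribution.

424.00 dollars

The private return per contributed unit is 0.39 < 1, so contributing 0 is dominant for every player. At the Nash equilibrium everyone keeps their 25, and the group total is 8 × 25 = 200.
Each contributed unit returns 3.120 to the group as a whole (0.39 to each of 8 players), which exceeds 1, so the social optimum is full contribution: group total = 3.120 × 200 = 624.00.
Efficiency loss = 624.00 − 200 = 424.00.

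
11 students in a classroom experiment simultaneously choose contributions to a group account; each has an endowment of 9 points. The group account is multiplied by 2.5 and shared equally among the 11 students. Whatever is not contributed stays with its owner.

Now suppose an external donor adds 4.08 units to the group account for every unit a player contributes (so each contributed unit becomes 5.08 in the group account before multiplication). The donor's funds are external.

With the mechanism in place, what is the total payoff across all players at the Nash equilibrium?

1257.30 points

With the mechanism, a contributed unit returns 2.5 × 5.08 / 11 = 1.1545 per unit of net cost to the contributor — now above 1 — so contributing fully is weakly dominant for every player.
So the Nash equilibrium is full contribution by all 11; the group earns 2.5 × 5.08 × 99 = 1257.30.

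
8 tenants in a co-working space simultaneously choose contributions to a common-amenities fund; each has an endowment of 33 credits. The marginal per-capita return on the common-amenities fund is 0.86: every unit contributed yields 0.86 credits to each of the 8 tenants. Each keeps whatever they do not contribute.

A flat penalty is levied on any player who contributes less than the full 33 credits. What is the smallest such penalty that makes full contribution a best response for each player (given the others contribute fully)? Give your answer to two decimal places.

4.62 credits

Given the others contribute fully, the best deviation is to contribute 0 (any partial contribution still incurs the fine and gives up units whose private return 0.86 is below 1).
Deviating from 33 to 0 saves 33 credits but forfeits the deviator's share of the drop in the common-amenities fund: 0.86 × 33 = 28.38.
So the deviation gain is 33 − 28.38 = 4.62, and the fine must be at least 4.62 credits to wipe it out.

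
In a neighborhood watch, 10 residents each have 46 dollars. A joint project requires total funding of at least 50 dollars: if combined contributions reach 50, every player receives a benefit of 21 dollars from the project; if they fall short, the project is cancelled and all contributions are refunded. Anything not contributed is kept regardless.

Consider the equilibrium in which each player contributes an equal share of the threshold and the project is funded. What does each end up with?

Equal share of the threshold: 50/10 = 5.
At this profile no one gains by cutting their contribution: any cut drops the total below 50, the project is cancelled, contributions are refunded, and the deviator ends with 46, which is less than 46 − 5 + 21 = 62. Contributing more than 5 just wastes the excess. So contributing exactly 5 is a best response.
Each player's payoff: 46 − 5 + 21 = 62.

62 dollars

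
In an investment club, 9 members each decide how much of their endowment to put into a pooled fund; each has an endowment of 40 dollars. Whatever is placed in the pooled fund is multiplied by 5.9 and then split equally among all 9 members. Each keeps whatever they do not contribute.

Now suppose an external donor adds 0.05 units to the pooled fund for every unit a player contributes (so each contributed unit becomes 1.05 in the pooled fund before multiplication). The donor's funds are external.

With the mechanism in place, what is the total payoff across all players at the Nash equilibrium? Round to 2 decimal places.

With the mechanism, a contributed unit returns 5.9 × 1.05 / 9 = 0.6883 per unit of net cost — still below 1 — so contributing 0 remains dominant for every player.
Everyone keeps their endowment and the group total is 9 × 40 = 360.

360.00 dollars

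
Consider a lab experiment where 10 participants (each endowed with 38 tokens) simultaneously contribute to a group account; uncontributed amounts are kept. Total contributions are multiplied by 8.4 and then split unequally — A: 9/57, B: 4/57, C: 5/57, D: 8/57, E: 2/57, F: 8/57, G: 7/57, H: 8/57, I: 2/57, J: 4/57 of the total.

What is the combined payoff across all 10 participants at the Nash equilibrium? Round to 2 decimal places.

Player j's private return per contributed unit is 8.4 × (j's share). Contributing is weakly dominant for j when that share is at least 1/8.4 = 0.1190, and contributing 0 is dominant otherwise.
The shares above 0.1190 belong to A, D, F, G and H, contributing 38 each; the remaining 5 contribute 0. Total contributed: 190.
The group account pays out 8.4 × 190 = 1596.00 in total (split across the unequal shares, but the aggregate is all that matters for the group sum).
The 5 free-riders keep 38 each, adding 190. Group total = 190 + 1596.00 = 1786.00.

1786.00 tokens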